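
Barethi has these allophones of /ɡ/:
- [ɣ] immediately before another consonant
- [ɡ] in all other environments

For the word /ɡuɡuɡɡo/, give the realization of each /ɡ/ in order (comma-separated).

Occurrence 1 (position 1): no conditioning environment matches → elsewhere allophone [ɡ].
Occurrence 2 (position 3): no conditioning environment matches → elsewhere allophone [ɡ].
Occurrence 3 (position 5): immediately before another consonant → [ɣ].
Occurrence 4 (position 6): no conditioning environment matches → elsewhere allophone [ɡ].

[ɡ], [ɡ], [ɣ], [ɡ]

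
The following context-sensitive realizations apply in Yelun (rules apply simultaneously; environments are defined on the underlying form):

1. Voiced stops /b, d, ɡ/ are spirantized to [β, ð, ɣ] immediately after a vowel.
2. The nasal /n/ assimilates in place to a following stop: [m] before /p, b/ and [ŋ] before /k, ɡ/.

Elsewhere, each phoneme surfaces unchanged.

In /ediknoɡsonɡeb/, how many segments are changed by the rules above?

4

Segments that undergo a rule: /d/ → [ð] (rule 1); /ɡ/ → [ɣ] (rule 1); /n/ → [ŋ] (rule 2); /b/ → [β] (rule 1).
All other segments surface unchanged.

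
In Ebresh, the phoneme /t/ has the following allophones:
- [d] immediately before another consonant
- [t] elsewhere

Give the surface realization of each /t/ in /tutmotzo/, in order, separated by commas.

[t], [d], [d]

Occurrence 1 (position 1): no conditioning environment matches → elsewhere allophone [t].
Occurrence 2 (position 3): immediately before another consonant → [d].
Occurrence 3 (position 6): immediately before another consonant → [d].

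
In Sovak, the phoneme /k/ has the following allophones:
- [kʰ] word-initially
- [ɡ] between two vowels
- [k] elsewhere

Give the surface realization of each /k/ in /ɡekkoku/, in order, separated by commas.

Occurrence 1 (position 3): no conditioning environment matches → elsewhere allophone [k].
Occurrence 2 (position 4): no conditioning environment matches → elsewhere allophone [k].
Occurrence 3 (position 6): between two vowels → [ɡ].

[k], [k], [ɡ]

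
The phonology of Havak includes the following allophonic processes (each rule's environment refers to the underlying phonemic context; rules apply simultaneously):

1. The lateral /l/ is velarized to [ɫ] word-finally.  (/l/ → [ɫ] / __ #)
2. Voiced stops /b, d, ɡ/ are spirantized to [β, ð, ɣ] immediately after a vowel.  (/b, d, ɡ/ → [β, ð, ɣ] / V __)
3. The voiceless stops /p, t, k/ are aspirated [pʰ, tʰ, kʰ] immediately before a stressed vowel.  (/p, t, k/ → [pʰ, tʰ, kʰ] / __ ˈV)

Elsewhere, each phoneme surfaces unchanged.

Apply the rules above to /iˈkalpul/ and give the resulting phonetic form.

/i/ (word-initial): no rule targets it → [i].
Rule 3 applies to /k/ (between /i/ and /a/: immediately before a stressed vowel) → [kʰ].
/a/ (between /k/ and /l/): no rule targets it → [a].
/l/ (between /a/ and /p/) is in the target of rule 1 but the environment (word-finally) is not met → [l].
/p/ (between /l/ and /u/) fails the environment for rule 3, so it stays [p].
/u/ stays [u].
/l/ — word-final, word-finally — surfaces as [ɫ] (rule 1).

[iˈkʰalpuɫ]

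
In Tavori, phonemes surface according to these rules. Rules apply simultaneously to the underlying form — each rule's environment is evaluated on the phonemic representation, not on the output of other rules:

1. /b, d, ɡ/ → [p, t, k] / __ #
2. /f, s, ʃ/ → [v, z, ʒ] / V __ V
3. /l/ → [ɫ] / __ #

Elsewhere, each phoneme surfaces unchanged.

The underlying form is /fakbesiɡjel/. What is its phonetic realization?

[fakbeziɡjeɫ]

/f/ (word-initial) is in the target of rule 2 but the environment (between two vowels) is not met → [f].
/a/ (between /f/ and /k/) is unaffected → [a].
/k/ — not in any rule's target class → [k].
/b/ — between /k/ and /e/; rule 1 does not apply here → [b].
/e/ (between /b/ and /s/) is unaffected → [e].
/s/ — between /e/ and /i/, between two vowels — surfaces as [z] (rule 2).
/i/ — not in any rule's target class → [i].
/ɡ/ (between /i/ and /j/) fails the environment for rule 1, so it stays [ɡ].
/j/ (between /ɡ/ and /e/): no rule targets it → [j].
/e/ — not in any rule's target class → [e].
Rule 3 applies to /l/ (word-final: word-finally) → [ɫ].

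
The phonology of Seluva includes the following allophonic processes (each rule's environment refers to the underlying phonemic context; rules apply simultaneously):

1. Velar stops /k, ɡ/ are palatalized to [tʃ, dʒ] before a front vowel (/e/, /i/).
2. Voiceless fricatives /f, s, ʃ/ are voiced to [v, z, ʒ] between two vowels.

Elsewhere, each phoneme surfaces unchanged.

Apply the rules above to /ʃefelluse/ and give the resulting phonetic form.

/ʃ/ — word-initial; rule 2 does not apply here → [ʃ].
/e/ (between /ʃ/ and /f/) is unaffected → [e].
/f/ meets the environment for rule 2 (between two vowels) → [v].
/e/ stays [e].
/l/ (between /e/ and /l/): no rule targets it → [l].
/l/ stays [l].
/u/ (between /l/ and /s/) is unaffected → [u].
/s/ meets the environment for rule 2 (between two vowels) → [z].
/e/ (word-final): no rule targets it → [e].

[ʃevelluze]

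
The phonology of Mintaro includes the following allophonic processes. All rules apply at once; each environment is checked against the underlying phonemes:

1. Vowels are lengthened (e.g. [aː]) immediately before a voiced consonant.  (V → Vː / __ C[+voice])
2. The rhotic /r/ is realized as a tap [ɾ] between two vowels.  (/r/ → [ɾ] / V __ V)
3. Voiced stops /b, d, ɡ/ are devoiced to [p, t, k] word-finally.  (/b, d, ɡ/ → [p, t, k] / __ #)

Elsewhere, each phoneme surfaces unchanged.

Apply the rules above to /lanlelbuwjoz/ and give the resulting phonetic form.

[laːnleːlbuːwjoːz]

/l/ (word-initial): no rule targets it → [l].
/a/ — between /l/ and /n/, before a voiced consonant — surfaces as [aː] (rule 1).
/n/ (between /a/ and /l/) is unaffected → [n].
/l/ — not in any rule's target class → [l].
/e/ — between /l/ and /l/, before a voiced consonant — surfaces as [eː] (rule 1).
/l/ (between /e/ and /b/): no rule targets it → [l].
/b/ (between /l/ and /u/): rule 3 targets it, but not word-finally → unchanged [b].
/u/ (between /b/ and /w/): before a voiced consonant, so rule 1 applies → [uː].
/w/ — not in any rule's target class → [w].
/j/ — not in any rule's target class → [j].
/o/ (between /j/ and /z/) occurs before a voiced consonant → [oː] by rule 1.
/z/ (word-final) is unaffected → [z].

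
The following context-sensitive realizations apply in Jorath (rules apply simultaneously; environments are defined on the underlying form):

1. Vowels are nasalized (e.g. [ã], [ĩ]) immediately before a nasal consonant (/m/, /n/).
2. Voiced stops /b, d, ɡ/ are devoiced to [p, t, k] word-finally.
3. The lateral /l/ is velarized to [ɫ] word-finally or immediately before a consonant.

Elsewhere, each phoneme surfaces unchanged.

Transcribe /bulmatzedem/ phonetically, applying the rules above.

[buɫmatzedẽm]

/b/ (word-initial): rule 2 targets it, but not word-finally → unchanged [b].
/u/ — between /b/ and /l/; rule 1 does not apply here → [u].
/l/ (between /u/ and /m/) occurs word-finally or immediately before a consonant → [ɫ] by rule 3.
/m/ (between /l/ and /a/): no rule targets it → [m].
/a/ (between /m/ and /t/) is in the target of rule 1 but the environment (before a nasal consonant) is not met → [a].
/t/ (between /a/ and /z/): no rule targets it → [t].
/z/ (between /t/ and /e/): no rule targets it → [z].
/e/ (between /z/ and /d/) fails the environment for rule 1, so it stays [e].
/d/ (between /e/ and /e/) is in the target of rule 2 but the environment (word-finally) is not met → [d].
Rule 1 applies to /e/ (between /d/ and /m/: before a nasal consonant) → [ẽ].
/m/ — not in any rule's target class → [m].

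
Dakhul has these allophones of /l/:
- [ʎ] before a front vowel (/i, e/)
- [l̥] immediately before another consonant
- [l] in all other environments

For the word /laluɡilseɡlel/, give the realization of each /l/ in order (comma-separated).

[l], [l], [l̥], [ʎ], [l]

Occurrence 1 (position 1): no conditioning environment matches → elsewhere allophone [l].
Occurrence 2 (position 3): no conditioning environment matches → elsewhere allophone [l].
Occurrence 3 (position 7): immediately before another consonant → [l̥].
Occurrence 4 (position 11): before a front vowel (/i, e/) → [ʎ].
Occurrence 5 (position 13): no conditioning environment matches → elsewhere allophone [l].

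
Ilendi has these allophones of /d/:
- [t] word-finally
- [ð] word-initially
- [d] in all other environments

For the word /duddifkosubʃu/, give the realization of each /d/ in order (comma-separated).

[ð], [d], [d]

Occurrence 1 (position 1): word-initially → [ð].
Occurrence 2 (position 3): no conditioning environment matches → elsewhere allophone [d].
Occurrence 3 (position 4): no conditioning environment matches → elsewhere allophone [d].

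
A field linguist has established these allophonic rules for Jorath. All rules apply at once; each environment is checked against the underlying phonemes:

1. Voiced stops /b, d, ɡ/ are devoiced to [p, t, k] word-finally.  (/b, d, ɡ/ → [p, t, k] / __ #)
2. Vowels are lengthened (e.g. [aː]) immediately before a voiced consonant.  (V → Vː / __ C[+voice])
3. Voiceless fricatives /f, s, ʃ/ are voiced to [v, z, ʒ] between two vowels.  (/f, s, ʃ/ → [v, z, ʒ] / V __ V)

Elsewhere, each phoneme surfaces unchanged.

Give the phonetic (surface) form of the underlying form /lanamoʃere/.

/l/ (word-initial): no rule targets it → [l].
/a/ (between /l/ and /n/): before a voiced consonant, so rule 2 applies → [aː].
/n/ stays [n].
/a/ (between /n/ and /m/): before a voiced consonant, so rule 2 applies → [aː].
/m/ — not in any rule's target class → [m].
/o/ (between /m/ and /ʃ/) is in the target of rule 2 but the environment (before a voiced consonant) is not met → [o].
/ʃ/ — between /o/ and /e/, between two vowels — surfaces as [ʒ] (rule 3).
/e/ (between /ʃ/ and /r/): before a voiced consonant, so rule 2 applies → [eː].
/r/ — not in any rule's target class → [r].
/e/ (word-final): rule 2 targets it, but not before a voiced consonant → unchanged [e].

[laːnaːmoʒeːre]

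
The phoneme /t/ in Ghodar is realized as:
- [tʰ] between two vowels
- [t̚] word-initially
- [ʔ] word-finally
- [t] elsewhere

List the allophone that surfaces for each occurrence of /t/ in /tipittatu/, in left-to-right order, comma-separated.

[t̚], [t], [t], [tʰ]

Occurrence 1 (position 1): word-initially → [t̚].
Occurrence 2 (position 5): no conditioning environment matches → elsewhere allophone [t].
Occurrence 3 (position 6): no conditioning environment matches → elsewhere allophone [t].
Occurrence 4 (position 8): between two vowels → [tʰ].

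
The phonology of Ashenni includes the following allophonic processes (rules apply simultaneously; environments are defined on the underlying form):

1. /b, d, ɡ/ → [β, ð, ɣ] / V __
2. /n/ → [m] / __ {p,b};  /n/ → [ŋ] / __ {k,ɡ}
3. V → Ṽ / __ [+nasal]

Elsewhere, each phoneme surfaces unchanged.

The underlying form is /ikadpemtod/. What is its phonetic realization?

[ikaðpẽmtoð]

/i/ (word-initial) fails the environment for rule 3, so it stays [i].
/a/ (between /k/ and /d/) is in the target of rule 3 but the environment (before a nasal consonant) is not met → [a].
/d/ (between /a/ and /p/): immediately after a vowel, so rule 1 applies → [ð].
Rule 3 applies to /e/ (between /p/ and /m/: before a nasal consonant) → [ẽ].
/o/ — between /t/ and /d/; rule 3 does not apply here → [o].
/d/ (word-final) occurs immediately after a vowel → [ð] by rule 1.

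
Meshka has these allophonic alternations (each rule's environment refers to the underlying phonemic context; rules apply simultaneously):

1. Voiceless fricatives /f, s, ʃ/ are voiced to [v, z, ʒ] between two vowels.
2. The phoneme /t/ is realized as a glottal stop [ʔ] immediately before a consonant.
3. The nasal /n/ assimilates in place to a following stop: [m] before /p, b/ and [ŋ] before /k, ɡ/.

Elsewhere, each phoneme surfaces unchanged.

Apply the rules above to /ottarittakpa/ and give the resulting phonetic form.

[oʔtariʔtakpa]

/t/ (between /o/ and /t/): immediately before a consonant, so rule 2 applies → [ʔ].
/t/ (between /t/ and /a/) is in the target of rule 2 but the environment (immediately before a consonant) is not met → [t].
Rule 2 applies to /t/ (between /i/ and /t/: immediately before a consonant) → [ʔ].
/t/ — between /t/ and /a/; rule 2 does not apply here → [t].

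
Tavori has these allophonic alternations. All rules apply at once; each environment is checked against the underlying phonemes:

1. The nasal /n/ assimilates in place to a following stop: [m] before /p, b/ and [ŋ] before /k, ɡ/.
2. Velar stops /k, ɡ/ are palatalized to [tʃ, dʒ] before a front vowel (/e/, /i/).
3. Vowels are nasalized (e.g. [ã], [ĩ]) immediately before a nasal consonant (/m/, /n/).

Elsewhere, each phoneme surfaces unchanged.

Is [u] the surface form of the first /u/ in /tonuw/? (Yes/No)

/u/ — between /n/ and /w/; rule 3 does not apply here → [u].
The actual realization is [u], which matches [u].

Yes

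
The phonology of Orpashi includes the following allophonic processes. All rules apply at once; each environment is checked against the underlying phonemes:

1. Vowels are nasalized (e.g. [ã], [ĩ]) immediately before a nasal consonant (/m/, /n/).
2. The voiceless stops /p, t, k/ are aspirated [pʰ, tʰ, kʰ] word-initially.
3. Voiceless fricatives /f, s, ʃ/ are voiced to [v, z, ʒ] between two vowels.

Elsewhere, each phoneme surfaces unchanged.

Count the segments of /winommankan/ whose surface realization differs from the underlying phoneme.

Segments that undergo a rule: /i/ → [ĩ] (rule 1); /o/ → [õ] (rule 1); /a/ → [ã] (rule 1); /a/ → [ã] (rule 1).
All other segments surface unchanged.

4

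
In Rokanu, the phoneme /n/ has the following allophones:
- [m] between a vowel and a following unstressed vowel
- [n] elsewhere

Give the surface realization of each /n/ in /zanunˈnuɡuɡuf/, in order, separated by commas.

[m], [n], [n]

Occurrence 1 (position 3): between a vowel and a following unstressed vowel → [m].
Occurrence 2 (position 5): no conditioning environment matches → elsewhere allophone [n].
Occurrence 3 (position 6): no conditioning environment matches → elsewhere allophone [n].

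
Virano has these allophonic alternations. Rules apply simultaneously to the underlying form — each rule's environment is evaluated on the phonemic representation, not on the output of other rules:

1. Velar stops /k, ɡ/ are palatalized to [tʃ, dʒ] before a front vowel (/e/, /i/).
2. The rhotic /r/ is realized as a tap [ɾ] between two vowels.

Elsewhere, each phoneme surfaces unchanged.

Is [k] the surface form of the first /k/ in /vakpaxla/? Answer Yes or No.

/k/ (between /a/ and /p/): rule 1 targets it, but not before a front vowel → unchanged [k].
The actual realization is [k], which matches [k].

Yes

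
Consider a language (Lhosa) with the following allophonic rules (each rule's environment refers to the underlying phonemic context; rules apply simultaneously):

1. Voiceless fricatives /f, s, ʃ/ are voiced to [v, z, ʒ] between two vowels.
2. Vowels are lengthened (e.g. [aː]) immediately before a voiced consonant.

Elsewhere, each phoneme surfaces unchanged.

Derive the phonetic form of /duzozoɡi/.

/d/ — not in any rule's target class → [d].
/u/ — between /d/ and /z/, before a voiced consonant — surfaces as [uː] (rule 2).
/z/ (between /u/ and /o/): no rule targets it → [z].
/o/ (between /z/ and /z/) occurs before a voiced consonant → [oː] by rule 2.
/z/ — not in any rule's target class → [z].
Rule 2 applies to /o/ (between /z/ and /ɡ/: before a voiced consonant) → [oː].
/ɡ/ — not in any rule's target class → [ɡ].
/i/ — word-final; rule 2 does not apply here → [i].

[duːzoːzoːɡi]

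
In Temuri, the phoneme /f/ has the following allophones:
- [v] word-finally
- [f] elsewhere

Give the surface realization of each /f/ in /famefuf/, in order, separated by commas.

Occurrence 1 (position 1): no conditioning environment matches → elsewhere allophone [f].
Occurrence 2 (position 5): no conditioning environment matches → elsewhere allophone [f].
Occurrence 3 (position 7): word-finally → [v].

[f], [f], [v]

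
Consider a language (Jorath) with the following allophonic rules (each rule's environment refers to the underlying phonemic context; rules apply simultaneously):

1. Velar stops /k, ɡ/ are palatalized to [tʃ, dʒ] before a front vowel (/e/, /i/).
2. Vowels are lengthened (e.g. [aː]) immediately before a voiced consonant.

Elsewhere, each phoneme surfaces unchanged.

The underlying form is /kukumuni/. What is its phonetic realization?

/k/ (word-initial) fails the environment for rule 1, so it stays [k].
/u/ (between /k/ and /k/): rule 2 targets it, but not before a voiced consonant → unchanged [u].
/k/ (between /u/ and /u/): rule 1 targets it, but not before a front vowel → unchanged [k].
/u/ meets the environment for rule 2 (before a voiced consonant) → [uː].
/u/ — between /m/ and /n/, before a voiced consonant — surfaces as [uː] (rule 2).
/i/ (word-final) is in the target of rule 2 but the environment (before a voiced consonant) is not met → [i].

[kukuːmuːni]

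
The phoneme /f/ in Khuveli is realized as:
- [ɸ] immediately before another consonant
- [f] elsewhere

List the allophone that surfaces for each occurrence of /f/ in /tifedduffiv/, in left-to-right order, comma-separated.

Occurrence 1 (position 3): no conditioning environment matches → elsewhere allophone [f].
Occurrence 2 (position 8): immediately before another consonant → [ɸ].
Occurrence 3 (position 9): no conditioning environment matches → elsewhere allophone [f].

[f], [ɸ], [f]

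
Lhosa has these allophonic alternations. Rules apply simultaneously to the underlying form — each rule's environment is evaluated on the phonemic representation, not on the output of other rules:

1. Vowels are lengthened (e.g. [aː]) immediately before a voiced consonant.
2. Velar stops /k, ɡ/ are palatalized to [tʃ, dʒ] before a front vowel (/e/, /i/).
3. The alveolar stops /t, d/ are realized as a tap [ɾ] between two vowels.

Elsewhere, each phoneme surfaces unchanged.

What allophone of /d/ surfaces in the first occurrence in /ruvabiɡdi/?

[d]

/d/ (between /ɡ/ and /i/) is in the target of rule 3 but the environment (between two vowels) is not met → [d].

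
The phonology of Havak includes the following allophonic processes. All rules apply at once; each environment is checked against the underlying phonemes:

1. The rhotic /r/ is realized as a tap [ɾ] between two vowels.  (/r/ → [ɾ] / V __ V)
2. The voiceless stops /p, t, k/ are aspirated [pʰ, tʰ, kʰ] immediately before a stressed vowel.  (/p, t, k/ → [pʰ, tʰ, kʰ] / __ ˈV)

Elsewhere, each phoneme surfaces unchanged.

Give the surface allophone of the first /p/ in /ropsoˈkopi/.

[p]

/p/ (between /o/ and /s/): rule 2 targets it, but not immediately before a stressed vowel → unchanged [p].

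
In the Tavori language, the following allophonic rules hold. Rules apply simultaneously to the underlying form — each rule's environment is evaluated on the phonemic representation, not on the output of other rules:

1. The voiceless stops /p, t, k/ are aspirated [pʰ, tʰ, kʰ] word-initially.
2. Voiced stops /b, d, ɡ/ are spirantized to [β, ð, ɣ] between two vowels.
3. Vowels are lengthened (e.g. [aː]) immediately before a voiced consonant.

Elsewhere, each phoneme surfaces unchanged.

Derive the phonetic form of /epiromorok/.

[epiːroːmoːrok]

/e/ (word-initial): rule 3 targets it, but not before a voiced consonant → unchanged [e].
/p/ — between /e/ and /i/; rule 1 does not apply here → [p].
/i/ (between /p/ and /r/) occurs before a voiced consonant → [iː] by rule 3.
/r/ — not in any rule's target class → [r].
/o/ meets the environment for rule 3 (before a voiced consonant) → [oː].
/m/ stays [m].
/o/ (between /m/ and /r/): before a voiced consonant, so rule 3 applies → [oː].
/r/ (between /o/ and /o/) is unaffected → [r].
/o/ (between /r/ and /k/) is in the target of rule 3 but the environment (before a voiced consonant) is not met → [o].
/k/ (word-final) fails the environment for rule 1, so it stays [k].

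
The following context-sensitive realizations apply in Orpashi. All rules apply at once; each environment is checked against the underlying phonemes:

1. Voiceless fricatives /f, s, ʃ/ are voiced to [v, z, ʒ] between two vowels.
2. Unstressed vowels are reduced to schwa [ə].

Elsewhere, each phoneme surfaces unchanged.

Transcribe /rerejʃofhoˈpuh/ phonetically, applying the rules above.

/r/ (word-initial) is unaffected → [r].
/e/ — between /r/ and /r/, in an unstressed syllable — surfaces as [ə] (rule 2).
/r/ (between /e/ and /e/): no rule targets it → [r].
/e/ meets the environment for rule 2 (in an unstressed syllable) → [ə].
/j/ — not in any rule's target class → [j].
/ʃ/ (between /j/ and /o/) is in the target of rule 1 but the environment (between two vowels) is not met → [ʃ].
/o/ — between /ʃ/ and /f/, in an unstressed syllable — surfaces as [ə] (rule 2).
/f/ — between /o/ and /h/; rule 1 does not apply here → [f].
/h/ (between /f/ and /o/) is unaffected → [h].
/o/ meets the environment for rule 2 (in an unstressed syllable) → [ə].
/p/ (between /o/ and /u/): no rule targets it → [p].
/u/ (between /p/ and /h/) is in the target of rule 2 but the environment (in an unstressed syllable) is not met → [u].
/h/ (word-final): no rule targets it → [h].

[rərəjʃəfhəˈpuh]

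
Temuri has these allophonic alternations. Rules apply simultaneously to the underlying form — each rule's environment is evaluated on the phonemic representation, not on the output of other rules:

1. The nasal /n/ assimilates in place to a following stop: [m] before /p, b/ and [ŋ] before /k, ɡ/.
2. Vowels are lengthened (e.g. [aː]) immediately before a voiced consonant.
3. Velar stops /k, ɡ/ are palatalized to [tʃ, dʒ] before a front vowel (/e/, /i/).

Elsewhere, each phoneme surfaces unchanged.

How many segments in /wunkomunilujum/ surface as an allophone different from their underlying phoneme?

7

Segments that undergo a rule: /u/ → [uː] (rule 2); /n/ → [ŋ] (rule 1); /o/ → [oː] (rule 2); /u/ → [uː] (rule 2); /i/ → [iː] (rule 2); /u/ → [uː] (rule 2); /u/ → [uː] (rule 2).
All other segments surface unchanged.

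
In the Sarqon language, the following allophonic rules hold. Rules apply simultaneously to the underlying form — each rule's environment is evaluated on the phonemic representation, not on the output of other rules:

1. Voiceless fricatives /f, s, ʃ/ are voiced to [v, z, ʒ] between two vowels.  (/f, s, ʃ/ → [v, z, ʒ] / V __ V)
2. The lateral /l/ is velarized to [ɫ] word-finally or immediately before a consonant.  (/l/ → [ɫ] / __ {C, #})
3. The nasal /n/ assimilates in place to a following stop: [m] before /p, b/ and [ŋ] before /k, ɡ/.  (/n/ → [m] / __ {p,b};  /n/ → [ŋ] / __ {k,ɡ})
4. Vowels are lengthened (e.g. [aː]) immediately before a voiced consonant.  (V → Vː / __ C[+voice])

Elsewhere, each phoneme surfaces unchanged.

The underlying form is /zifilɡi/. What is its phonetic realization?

[ziviːɫɡi]

/z/ — not in any rule's target class → [z].
/i/ (between /z/ and /f/) fails the environment for rule 4, so it stays [i].
Rule 1 applies to /f/ (between /i/ and /i/: between two vowels) → [v].
/i/ meets the environment for rule 4 (before a voiced consonant) → [iː].
/l/ — between /i/ and /ɡ/, word-finally or immediately before a consonant — surfaces as [ɫ] (rule 2).
/ɡ/ — not in any rule's target class → [ɡ].
/i/ (word-final): rule 4 targets it, but not before a voiced consonant → unchanged [i].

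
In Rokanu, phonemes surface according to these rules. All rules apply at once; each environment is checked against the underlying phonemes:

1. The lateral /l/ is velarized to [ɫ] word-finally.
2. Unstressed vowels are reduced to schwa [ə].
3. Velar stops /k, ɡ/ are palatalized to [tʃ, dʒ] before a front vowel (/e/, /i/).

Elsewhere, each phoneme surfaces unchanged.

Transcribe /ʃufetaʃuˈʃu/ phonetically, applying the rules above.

[ʃəfətəʃəˈʃu]

/ʃ/ (word-initial): no rule targets it → [ʃ].
/u/ (between /ʃ/ and /f/): in an unstressed syllable, so rule 2 applies → [ə].
/f/ (between /u/ and /e/): no rule targets it → [f].
Rule 2 applies to /e/ (between /f/ and /t/: in an unstressed syllable) → [ə].
/t/ — not in any rule's target class → [t].
/a/ (between /t/ and /ʃ/): in an unstressed syllable, so rule 2 applies → [ə].
/ʃ/ (between /a/ and /u/) is unaffected → [ʃ].
/u/ (between /ʃ/ and /ʃ/): in an unstressed syllable, so rule 2 applies → [ə].
/ʃ/ — not in any rule's target class → [ʃ].
/u/ (word-final) is in the target of rule 2 but the environment (in an unstressed syllable) is not met → [u].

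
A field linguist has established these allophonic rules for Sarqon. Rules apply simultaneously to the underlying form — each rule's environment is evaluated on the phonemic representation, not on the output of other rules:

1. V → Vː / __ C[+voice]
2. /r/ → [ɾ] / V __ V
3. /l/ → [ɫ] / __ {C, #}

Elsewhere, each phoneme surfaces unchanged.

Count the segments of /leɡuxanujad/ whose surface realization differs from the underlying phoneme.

Segments that undergo a rule: /e/ → [eː] (rule 1); /a/ → [aː] (rule 1); /u/ → [uː] (rule 1); /a/ → [aː] (rule 1).
All other segments surface unchanged.

4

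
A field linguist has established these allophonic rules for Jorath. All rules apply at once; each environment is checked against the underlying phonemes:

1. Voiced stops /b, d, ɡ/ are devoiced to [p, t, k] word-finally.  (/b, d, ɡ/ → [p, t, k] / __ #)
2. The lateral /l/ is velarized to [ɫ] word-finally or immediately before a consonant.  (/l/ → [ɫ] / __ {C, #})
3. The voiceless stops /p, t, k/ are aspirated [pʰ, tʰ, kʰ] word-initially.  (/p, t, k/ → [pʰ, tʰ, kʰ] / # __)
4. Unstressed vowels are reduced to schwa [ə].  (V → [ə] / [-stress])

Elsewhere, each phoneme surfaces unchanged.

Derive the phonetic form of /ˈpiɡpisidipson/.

[ˈpʰiɡpəsədəpsən]

Rule 3 applies to /p/ (word-initial: word-initially) → [pʰ].
/i/ — between /p/ and /ɡ/; rule 4 does not apply here → [i].
/ɡ/ (between /i/ and /p/): rule 1 targets it, but not word-finally → unchanged [ɡ].
/p/ — between /ɡ/ and /i/; rule 3 does not apply here → [p].
Rule 4 applies to /i/ (between /p/ and /s/: in an unstressed syllable) → [ə].
/s/ — not in any rule's target class → [s].
/i/ meets the environment for rule 4 (in an unstressed syllable) → [ə].
/d/ (between /i/ and /i/) fails the environment for rule 1, so it stays [d].
/i/ meets the environment for rule 4 (in an unstressed syllable) → [ə].
/p/ — between /i/ and /s/; rule 3 does not apply here → [p].
/s/ (between /p/ and /o/) is unaffected → [s].
/o/ meets the environment for rule 4 (in an unstressed syllable) → [ə].
/n/ (word-final): no rule targets it → [n].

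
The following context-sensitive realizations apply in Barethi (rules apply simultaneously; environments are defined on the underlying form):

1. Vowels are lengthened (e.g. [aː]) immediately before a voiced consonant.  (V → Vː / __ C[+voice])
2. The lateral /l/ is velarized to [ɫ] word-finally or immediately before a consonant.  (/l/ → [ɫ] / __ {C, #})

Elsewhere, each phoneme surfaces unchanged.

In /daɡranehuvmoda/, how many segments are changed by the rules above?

Segments that undergo a rule: /a/ → [aː] (rule 1); /a/ → [aː] (rule 1); /u/ → [uː] (rule 1); /o/ → [oː] (rule 1).
All other segments surface unchanged.

4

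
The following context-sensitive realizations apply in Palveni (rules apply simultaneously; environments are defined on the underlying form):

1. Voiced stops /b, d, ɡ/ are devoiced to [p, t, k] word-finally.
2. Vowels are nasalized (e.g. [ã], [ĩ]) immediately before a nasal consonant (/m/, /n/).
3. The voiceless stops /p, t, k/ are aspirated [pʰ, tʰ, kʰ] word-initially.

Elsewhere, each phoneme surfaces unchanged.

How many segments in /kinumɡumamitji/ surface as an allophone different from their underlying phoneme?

Segments that undergo a rule: /k/ → [kʰ] (rule 3); /i/ → [ĩ] (rule 2); /u/ → [ũ] (rule 2); /u/ → [ũ] (rule 2); /a/ → [ã] (rule 2).
All other segments surface unchanged.

5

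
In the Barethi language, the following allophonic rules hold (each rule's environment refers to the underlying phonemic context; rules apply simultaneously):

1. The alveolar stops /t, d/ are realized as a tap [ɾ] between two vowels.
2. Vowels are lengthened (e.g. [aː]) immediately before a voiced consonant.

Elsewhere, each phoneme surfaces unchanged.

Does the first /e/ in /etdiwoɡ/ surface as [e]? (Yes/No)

/e/ — word-initial; rule 2 does not apply here → [e].
The actual realization is [e], which matches [e].

Yes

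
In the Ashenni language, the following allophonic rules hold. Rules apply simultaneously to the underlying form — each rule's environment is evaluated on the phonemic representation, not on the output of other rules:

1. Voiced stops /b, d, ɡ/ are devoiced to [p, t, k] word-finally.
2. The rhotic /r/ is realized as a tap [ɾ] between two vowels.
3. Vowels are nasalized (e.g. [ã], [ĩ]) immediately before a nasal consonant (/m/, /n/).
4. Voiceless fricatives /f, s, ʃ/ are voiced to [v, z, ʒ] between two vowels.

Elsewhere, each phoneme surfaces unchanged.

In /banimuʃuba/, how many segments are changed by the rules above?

Segments that undergo a rule: /a/ → [ã] (rule 3); /i/ → [ĩ] (rule 3); /ʃ/ → [ʒ] (rule 4).
All other segments surface unchanged.

3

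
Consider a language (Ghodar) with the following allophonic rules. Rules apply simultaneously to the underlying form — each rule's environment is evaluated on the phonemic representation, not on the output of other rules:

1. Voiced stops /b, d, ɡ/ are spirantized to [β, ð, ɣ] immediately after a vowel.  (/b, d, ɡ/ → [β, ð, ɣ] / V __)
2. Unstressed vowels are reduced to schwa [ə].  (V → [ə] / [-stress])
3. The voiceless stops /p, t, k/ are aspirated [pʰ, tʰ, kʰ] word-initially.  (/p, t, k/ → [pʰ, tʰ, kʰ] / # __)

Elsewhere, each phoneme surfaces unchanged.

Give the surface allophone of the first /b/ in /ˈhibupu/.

/b/ (between /i/ and /u/) occurs immediately after a vowel → [β] by rule 1.

[β]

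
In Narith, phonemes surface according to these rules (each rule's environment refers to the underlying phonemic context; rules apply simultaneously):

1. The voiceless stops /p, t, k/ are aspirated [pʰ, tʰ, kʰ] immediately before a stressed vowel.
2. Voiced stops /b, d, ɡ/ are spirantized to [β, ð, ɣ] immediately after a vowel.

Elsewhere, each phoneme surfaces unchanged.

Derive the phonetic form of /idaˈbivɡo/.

[iðaˈβivɡo]

Rule 2 applies to /d/ (between /i/ and /a/: immediately after a vowel) → [ð].
/b/ (between /a/ and /i/): immediately after a vowel, so rule 2 applies → [β].
/ɡ/ — between /v/ and /o/; rule 2 does not apply here → [ɡ].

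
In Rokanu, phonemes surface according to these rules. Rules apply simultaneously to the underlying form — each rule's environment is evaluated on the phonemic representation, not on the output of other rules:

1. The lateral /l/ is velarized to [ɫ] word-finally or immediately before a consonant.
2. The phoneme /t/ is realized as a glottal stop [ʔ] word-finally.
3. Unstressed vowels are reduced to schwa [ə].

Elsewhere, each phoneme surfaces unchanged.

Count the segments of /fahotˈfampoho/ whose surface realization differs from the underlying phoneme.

4

Segments that undergo a rule: /a/ → [ə] (rule 3); /o/ → [ə] (rule 3); /o/ → [ə] (rule 3); /o/ → [ə] (rule 3).
All other segments surface unchanged.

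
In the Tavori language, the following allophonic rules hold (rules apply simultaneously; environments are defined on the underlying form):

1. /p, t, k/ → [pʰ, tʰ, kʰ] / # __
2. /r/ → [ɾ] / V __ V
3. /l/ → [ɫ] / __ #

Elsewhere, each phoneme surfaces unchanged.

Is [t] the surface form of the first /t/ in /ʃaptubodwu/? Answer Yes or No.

/t/ (between /p/ and /u/): rule 1 targets it, but not word-initially → unchanged [t].
The actual realization is [t], which matches [t].

Yes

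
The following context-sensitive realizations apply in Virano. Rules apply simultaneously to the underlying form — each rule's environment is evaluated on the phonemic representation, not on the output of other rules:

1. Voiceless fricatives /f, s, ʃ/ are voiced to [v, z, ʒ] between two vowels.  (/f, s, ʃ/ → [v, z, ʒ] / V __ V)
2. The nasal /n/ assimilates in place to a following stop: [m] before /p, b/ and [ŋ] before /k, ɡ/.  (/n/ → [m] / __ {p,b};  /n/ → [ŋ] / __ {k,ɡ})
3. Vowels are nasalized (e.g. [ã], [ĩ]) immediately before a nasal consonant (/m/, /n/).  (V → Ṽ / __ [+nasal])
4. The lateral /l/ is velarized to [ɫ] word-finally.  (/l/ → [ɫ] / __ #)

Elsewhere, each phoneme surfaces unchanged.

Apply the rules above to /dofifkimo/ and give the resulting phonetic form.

[dovifkĩmo]

/o/ (between /d/ and /f/) fails the environment for rule 3, so it stays [o].
Rule 1 applies to /f/ (between /o/ and /i/: between two vowels) → [v].
/i/ — between /f/ and /f/; rule 3 does not apply here → [i].
/f/ — between /i/ and /k/; rule 1 does not apply here → [f].
/i/ — between /k/ and /m/, before a nasal consonant — surfaces as [ĩ] (rule 3).
/o/ — word-final; rule 3 does not apply here → [o].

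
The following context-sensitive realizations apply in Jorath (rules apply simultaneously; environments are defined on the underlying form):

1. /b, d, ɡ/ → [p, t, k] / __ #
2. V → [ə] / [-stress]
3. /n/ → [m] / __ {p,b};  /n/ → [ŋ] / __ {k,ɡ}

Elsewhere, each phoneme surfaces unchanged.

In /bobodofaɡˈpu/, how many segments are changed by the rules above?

4

Segments that undergo a rule: /o/ → [ə] (rule 2); /o/ → [ə] (rule 2); /o/ → [ə] (rule 2); /a/ → [ə] (rule 2).
All other segments surface unchanged.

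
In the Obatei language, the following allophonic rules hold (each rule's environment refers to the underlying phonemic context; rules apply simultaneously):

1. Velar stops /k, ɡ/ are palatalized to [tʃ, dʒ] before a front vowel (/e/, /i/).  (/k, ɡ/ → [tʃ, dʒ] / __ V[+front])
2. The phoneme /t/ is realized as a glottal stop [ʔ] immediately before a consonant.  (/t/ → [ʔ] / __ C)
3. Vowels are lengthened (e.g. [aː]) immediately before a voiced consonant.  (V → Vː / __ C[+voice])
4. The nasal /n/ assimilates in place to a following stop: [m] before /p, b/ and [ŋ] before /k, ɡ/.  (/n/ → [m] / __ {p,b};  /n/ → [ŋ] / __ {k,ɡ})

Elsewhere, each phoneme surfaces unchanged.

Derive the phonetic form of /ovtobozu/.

[oːvtoːboːzu]

/o/ (word-initial): before a voiced consonant, so rule 3 applies → [oː].
/v/ — not in any rule's target class → [v].
/t/ (between /v/ and /o/): rule 2 targets it, but not immediately before a consonant → unchanged [t].
/o/ (between /t/ and /b/) occurs before a voiced consonant → [oː] by rule 3.
/b/ (between /o/ and /o/): no rule targets it → [b].
/o/ — between /b/ and /z/, before a voiced consonant — surfaces as [oː] (rule 3).
/z/ (between /o/ and /u/) is unaffected → [z].
/u/ (word-final) is in the target of rule 3 but the environment (before a voiced consonant) is not met → [u].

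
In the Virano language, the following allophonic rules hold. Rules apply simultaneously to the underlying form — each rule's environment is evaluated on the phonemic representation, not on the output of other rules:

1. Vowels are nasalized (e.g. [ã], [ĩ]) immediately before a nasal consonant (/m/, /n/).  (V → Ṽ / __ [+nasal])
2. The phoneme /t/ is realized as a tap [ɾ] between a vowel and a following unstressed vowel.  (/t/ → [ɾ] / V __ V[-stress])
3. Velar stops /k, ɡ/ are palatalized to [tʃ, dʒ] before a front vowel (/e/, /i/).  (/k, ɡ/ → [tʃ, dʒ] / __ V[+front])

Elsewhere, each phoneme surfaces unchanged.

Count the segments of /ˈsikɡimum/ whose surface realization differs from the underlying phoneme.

3

Segments that undergo a rule: /ɡ/ → [dʒ] (rule 3); /i/ → [ĩ] (rule 1); /u/ → [ũ] (rule 1).
All other segments surface unchanged.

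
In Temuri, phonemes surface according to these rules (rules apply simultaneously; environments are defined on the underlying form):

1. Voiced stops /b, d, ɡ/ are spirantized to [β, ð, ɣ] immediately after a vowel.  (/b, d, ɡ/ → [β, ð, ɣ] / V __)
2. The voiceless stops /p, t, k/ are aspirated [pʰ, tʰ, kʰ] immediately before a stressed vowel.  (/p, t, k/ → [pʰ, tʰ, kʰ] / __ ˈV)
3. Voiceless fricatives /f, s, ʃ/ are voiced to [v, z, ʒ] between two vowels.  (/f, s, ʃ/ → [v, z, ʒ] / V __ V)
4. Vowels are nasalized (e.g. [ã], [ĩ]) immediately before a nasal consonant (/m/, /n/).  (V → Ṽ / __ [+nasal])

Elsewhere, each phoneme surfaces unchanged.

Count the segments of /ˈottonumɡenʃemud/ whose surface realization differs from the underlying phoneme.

Segments that undergo a rule: /o/ → [õ] (rule 4); /u/ → [ũ] (rule 4); /e/ → [ẽ] (rule 4); /e/ → [ẽ] (rule 4); /d/ → [ð] (rule 1).
All other segments surface unchanged.

5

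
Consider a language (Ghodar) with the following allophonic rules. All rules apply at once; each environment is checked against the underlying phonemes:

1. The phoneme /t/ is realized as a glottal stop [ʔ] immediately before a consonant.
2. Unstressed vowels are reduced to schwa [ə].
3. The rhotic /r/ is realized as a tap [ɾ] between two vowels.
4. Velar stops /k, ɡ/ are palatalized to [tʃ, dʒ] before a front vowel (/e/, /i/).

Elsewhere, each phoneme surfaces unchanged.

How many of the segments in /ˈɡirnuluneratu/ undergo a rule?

7

Segments that undergo a rule: /ɡ/ → [dʒ] (rule 4); /u/ → [ə] (rule 2); /u/ → [ə] (rule 2); /e/ → [ə] (rule 2); /r/ → [ɾ] (rule 3); /a/ → [ə] (rule 2); /u/ → [ə] (rule 2).
All other segments surface unchanged.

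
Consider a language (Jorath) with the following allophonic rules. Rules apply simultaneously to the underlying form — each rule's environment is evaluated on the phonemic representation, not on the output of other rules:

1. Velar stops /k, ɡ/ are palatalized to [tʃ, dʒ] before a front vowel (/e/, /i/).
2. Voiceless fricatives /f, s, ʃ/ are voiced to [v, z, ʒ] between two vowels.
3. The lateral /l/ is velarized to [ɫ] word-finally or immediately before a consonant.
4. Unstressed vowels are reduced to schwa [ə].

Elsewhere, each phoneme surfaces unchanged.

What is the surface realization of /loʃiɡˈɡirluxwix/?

/l/ (word-initial) fails the environment for rule 3, so it stays [l].
/o/ meets the environment for rule 4 (in an unstressed syllable) → [ə].
/ʃ/ — between /o/ and /i/, between two vowels — surfaces as [ʒ] (rule 2).
/i/ — between /ʃ/ and /ɡ/, in an unstressed syllable — surfaces as [ə] (rule 4).
/ɡ/ (between /i/ and /ɡ/): rule 1 targets it, but not before a front vowel → unchanged [ɡ].
/ɡ/ (between /ɡ/ and /i/) occurs before a front vowel → [dʒ] by rule 1.
/i/ — between /ɡ/ and /r/; rule 4 does not apply here → [i].
/r/ (between /i/ and /l/): no rule targets it → [r].
/l/ — between /r/ and /u/; rule 3 does not apply here → [l].
/u/ meets the environment for rule 4 (in an unstressed syllable) → [ə].
/x/ stays [x].
/w/ — not in any rule's target class → [w].
Rule 4 applies to /i/ (between /w/ and /x/: in an unstressed syllable) → [ə].
/x/ (word-final): no rule targets it → [x].

[ləʒəɡˈdʒirləxwəx]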